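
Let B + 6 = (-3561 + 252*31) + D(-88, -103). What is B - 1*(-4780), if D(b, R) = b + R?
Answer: 8834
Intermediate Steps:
D(b, R) = R + b
B = 4054 (B = -6 + ((-3561 + 252*31) + (-103 - 88)) = -6 + ((-3561 + 7812) - 191) = -6 + (4251 - 191) = -6 + 4060 = 4054)
B - 1*(-4780) = 4054 - 1*(-4780) = 4054 + 4780 = 8834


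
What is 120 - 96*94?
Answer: -8904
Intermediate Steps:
120 - 96*94 = 120 - 9024 = -8904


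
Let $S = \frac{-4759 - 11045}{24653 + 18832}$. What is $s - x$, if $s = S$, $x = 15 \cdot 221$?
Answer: $- \frac{48056193}{14495} \approx -3315.4$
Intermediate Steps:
$x = 3315$
$S = - \frac{5268}{14495}$ ($S = - \frac{15804}{43485} = \left(-15804\right) \frac{1}{43485} = - \frac{5268}{14495} \approx -0.36344$)
$s = - \frac{5268}{14495} \approx -0.36344$
$s - x = - \frac{5268}{14495} - 3315 = - \frac{48056193}{14495}$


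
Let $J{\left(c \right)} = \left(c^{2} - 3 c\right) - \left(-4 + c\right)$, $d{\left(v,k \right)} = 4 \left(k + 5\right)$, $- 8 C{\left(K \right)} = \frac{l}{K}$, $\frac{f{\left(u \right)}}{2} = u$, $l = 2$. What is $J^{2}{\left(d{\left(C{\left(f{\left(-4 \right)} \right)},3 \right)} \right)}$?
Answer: $810000$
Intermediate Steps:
$f{\left(u \right)} = 2 u$
$C{\left(K \right)} = - \frac{1}{4 K}$ ($C{\left(K \right)} = - \frac{2 \frac{1}{K}}{8} = - \frac{1}{4 K}$)
$d{\left(v,k \right)} = 20 + 4 k$ ($d{\left(v,k \right)} = 4 \left(5 + k\right) = 20 + 4 k$)
$J{\left(c \right)} = 4 + c^{2} - 4 c$
$J^{2}{\left(d{\left(C{\left(f{\left(-4 \right)} \right)},3 \right)} \right)} = \left(4 + \left(20 + 4 \cdot 3\right)^{2} - 4 \left(20 + 4 \cdot 3\right)\right)^{2} = \left(4 + \left(20 + 12\right)^{2} - 4 \left(20 + 12\right)\right)^{2} = \left(4 + 32^{2} - 128\right)^{2} = \left(4 + 1024 - 128\right)^{2} = 900^{2} = 810000$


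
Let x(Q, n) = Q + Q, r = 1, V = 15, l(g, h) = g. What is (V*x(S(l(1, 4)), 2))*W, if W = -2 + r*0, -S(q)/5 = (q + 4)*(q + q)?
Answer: 3000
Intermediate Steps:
S(q) = -10*q*(4 + q) (S(q) = -5*(q + 4)*(q + q) = -5*(4 + q)*2*q = -10*q*(4 + q))
x(Q, n) = 2*Q
W = -2 (W = -2 + 1*0 = -2 + 0 = -2)
(V*x(S(l(1, 4)), 2))*W = (15*(2*(-10*1*(4 + 1))))*(-2) = (15*(2*(-10*1*5)))*(-2) = (15*(2*(-50)))*(-2) = (15*(-100))*(-2) = -1500*(-2) = 3000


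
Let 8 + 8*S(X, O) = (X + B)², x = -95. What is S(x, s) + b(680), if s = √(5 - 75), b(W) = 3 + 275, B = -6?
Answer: 12417/8 ≈ 1552.1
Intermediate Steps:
b(W) = 278
s = I*√70 (s = √(-70) = I*√70 ≈ 8.3666*I)
S(X, O) = -1 + (-6 + X)²/8 (S(X, O) = -1 + (X - 6)²/8 = -1 + (-6 + X)²/8)
S(x, s) + b(680) = (-1 + (-6 - 95)²/8) + 278 = (-1 + (⅛)*(-101)²) + 278 = (-1 + (⅛)*10201) + 278 = (-1 + 10201/8) + 278 = 10193/8 + 278 = 12417/8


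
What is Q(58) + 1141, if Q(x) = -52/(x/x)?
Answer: 1089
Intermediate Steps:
Q(x) = -52 (Q(x) = -52/1 = -52*1 = -52)
Q(58) + 1141 = -52 + 1141 = 1089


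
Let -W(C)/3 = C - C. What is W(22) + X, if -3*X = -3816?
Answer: 1272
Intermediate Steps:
W(C) = 0 (W(C) = -3*(C - C) = -3*0 = 0)
X = 1272 (X = -1/3*(-3816) = 1272)
W(22) + X = 0 + 1272 = 1272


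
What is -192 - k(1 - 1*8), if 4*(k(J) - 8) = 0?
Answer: -200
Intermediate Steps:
k(J) = 8 (k(J) = 8 + (¼)*0 = 8 + 0 = 8)
-192 - k(1 - 1*8) = -192 - 1*8 = -192 - 8 = -200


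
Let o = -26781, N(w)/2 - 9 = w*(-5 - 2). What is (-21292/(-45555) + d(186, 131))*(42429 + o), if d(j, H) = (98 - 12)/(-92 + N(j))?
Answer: 138490657568/20332715 ≈ 6811.2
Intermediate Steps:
N(w) = 18 - 14*w (N(w) = 18 + 2*(w*(-5 - 2)) = 18 + 2*(w*(-7)) = 18 + 2*(-7*w) = 18 - 14*w)
d(j, H) = 86/(-74 - 14*j) (d(j, H) = (98 - 12)/(-92 + (18 - 14*j)) = 86/(-74 - 14*j))
(-21292/(-45555) + d(186, 131))*(42429 + o) = (-21292/(-45555) - 43/(37 + 7*186))*(42429 - 26781) = (-21292*(-1/45555) - 43/(37 + 1302))*15648 = (21292/45555 - 43/1339)*15648 = (26551123/60998145)*15648 = 138490657568/20332715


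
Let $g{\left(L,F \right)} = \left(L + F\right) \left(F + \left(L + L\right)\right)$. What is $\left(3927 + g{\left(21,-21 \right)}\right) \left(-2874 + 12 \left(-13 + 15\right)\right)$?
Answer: $-11191950$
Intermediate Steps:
$g{\left(L,F \right)} = \left(F + L\right) \left(F + 2 L\right)$
$\left(3927 + g{\left(21,-21 \right)}\right) \left(-2874 + 12 \left(-13 + 15\right)\right) = \left(3927 + \left(\left(-21\right)^{2} + 2 \cdot 21^{2} + 3 \left(-21\right) 21\right)\right) \left(-2874 + 12 \left(-13 + 15\right)\right) = \left(3927 + \left(441 + 2 \cdot 441 - 1323\right)\right) \left(-2874 + 12 \cdot 2\right) = \left(3927 + \left(441 + 882 - 1323\right)\right) \left(-2874 + 24\right) = \left(3927 + 0\right) \left(-2850\right) = 3927 \left(-2850\right) = -11191950$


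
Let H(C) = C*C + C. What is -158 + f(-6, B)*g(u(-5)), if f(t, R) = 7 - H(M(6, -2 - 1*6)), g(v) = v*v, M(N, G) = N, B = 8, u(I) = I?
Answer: -1033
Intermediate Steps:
g(v) = v²
H(C) = C + C² (H(C) = C² + C = C + C²)
f(t, R) = -35 (f(t, R) = 7 - 6*(1 + 6) = 7 - 6*7 = 7 - 1*42 = 7 - 42 = -35)
-158 + f(-6, B)*g(u(-5)) = -158 - 35*(-5)² = -158 - 35*25 = -158 - 875 = -1033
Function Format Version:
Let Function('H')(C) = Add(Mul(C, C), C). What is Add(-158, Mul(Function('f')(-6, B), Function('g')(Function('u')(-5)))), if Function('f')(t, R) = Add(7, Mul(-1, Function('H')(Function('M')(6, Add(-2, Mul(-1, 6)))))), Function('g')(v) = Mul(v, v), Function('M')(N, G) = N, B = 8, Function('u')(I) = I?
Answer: -1033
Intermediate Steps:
Function('g')(v) = Pow(v, 2)
Function('H')(C) = Add(C, Pow(C, 2)) (Function('H')(C) = Add(Pow(C, 2), C) = Add(C, Pow(C, 2)))
Function('f')(t, R) = -35 (Function('f')(t, R) = Add(7, Mul(-1, Mul(6, Add(1, 6)))) = Add(7, Mul(-1, Mul(6, 7))) = Add(7, Mul(-1, 42)) = Add(7, -42) = -35)
Add(-158, Mul(Function('f')(-6, B), Function('g')(Function('u')(-5)))) = Add(-158, Mul(-35, Pow(-5, 2))) = Add(-158, Mul(-35, 25)) = Add(-158, -875) = -1033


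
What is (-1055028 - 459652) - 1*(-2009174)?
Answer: 494494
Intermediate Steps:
(-1055028 - 459652) - 1*(-2009174) = -1514680 + 2009174 = 494494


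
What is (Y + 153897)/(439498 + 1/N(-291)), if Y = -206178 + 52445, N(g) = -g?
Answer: 47724/127893919 ≈ 0.00037315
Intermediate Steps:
Y = -153733
(Y + 153897)/(439498 + 1/N(-291)) = (-153733 + 153897)/(439498 + 1/(-1*(-291))) = 164/(439498 + 1/291) = 164/(127893919/291) = 164*(291/127893919) = 47724/127893919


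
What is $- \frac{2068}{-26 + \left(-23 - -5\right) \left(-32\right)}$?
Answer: $- \frac{94}{25} \approx -3.76$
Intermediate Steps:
$- \frac{2068}{-26 + \left(-23 - -5\right) \left(-32\right)} = - \frac{2068}{-26 + \left(-23 + 5\right) \left(-32\right)} = - \frac{2068}{-26 - -576} = - \frac{2068}{-26 + 576} = - \frac{2068}{550} = \left(-2068\right) \frac{1}{550} = - \frac{94}{25}$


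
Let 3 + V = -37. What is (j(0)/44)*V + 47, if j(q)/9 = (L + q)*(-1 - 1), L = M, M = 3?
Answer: 1057/11 ≈ 96.091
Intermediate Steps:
V = -40 (V = -3 - 37 = -40)
L = 3
j(q) = -54 - 18*q (j(q) = 9*((3 + q)*(-1 - 1)) = 9*((3 + q)*(-2)) = 9*(-6 - 2*q) = -54 - 18*q)
(j(0)/44)*V + 47 = ((-54 - 18*0)/44)*(-40) + 47 = ((-54 + 0)*(1/44))*(-40) + 47 = -54*1/44*(-40) + 47 = -27/22*(-40) + 47 = 540/11 + 47 = 1057/11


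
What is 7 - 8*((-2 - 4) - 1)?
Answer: 63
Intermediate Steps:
7 - 8*((-2 - 4) - 1) = 7 - 8*(-6 - 1) = 7 - 8*(-7) = 7 + 56 = 63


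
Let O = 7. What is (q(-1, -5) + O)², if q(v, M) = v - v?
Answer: 49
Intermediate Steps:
q(v, M) = 0
(q(-1, -5) + O)² = (0 + 7)² = 7² = 49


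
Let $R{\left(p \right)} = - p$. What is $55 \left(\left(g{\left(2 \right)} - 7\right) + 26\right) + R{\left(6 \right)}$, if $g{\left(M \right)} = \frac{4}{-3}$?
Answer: $\frac{2897}{3} \approx 965.67$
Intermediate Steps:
$g{\left(M \right)} = - \frac{4}{3}$ ($g{\left(M \right)} = 4 \left(- \frac{1}{3}\right) = - \frac{4}{3}$)
$55 \left(\left(g{\left(2 \right)} - 7\right) + 26\right) + R{\left(6 \right)} = 55 \left(\left(- \frac{4}{3} - 7\right) + 26\right) - 6 = 55 \left(- \frac{25}{3} + 26\right) - 6 = 55 \cdot \frac{53}{3} - 6 = \frac{2915}{3} - 6 = \frac{2897}{3}$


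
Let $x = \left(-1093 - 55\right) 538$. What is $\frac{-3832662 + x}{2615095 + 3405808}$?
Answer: $- \frac{4450286}{6020903} \approx -0.73914$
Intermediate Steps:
$x = -617624$ ($x = \left(-1148\right) 538 = -617624$)
$\frac{-3832662 + x}{2615095 + 3405808} = \frac{-3832662 - 617624}{2615095 + 3405808} = - \frac{4450286}{6020903}$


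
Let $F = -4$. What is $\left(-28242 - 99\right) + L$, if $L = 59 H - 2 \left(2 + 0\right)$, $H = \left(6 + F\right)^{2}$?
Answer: $-28109$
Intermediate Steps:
$H = 4$ ($H = \left(6 - 4\right)^{2} = 2^{2} = 4$)
$L = 232$ ($L = 59 \cdot 4 - 2 \left(2 + 0\right) = 236 - 4 = 232$)
$\left(-28242 - 99\right) + L = \left(-28242 - 99\right) + 232 = -28341 + 232 = -28109$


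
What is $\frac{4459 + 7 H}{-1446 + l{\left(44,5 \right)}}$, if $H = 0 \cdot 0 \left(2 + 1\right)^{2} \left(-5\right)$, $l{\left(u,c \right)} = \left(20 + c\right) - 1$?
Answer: $- \frac{4459}{1422} \approx -3.1357$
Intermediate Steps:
$l{\left(u,c \right)} = 19 + c$
$H = 0$ ($H = 0 \cdot 0 \cdot 3^{2} \left(-5\right) = 0 \cdot 0 \cdot 9 \left(-5\right) = 0 \cdot 0 \left(-5\right) = 0 \left(-5\right) = 0$)
$\frac{4459 + 7 H}{-1446 + l{\left(44,5 \right)}} = \frac{4459 + 7 \cdot 0}{-1446 + \left(19 + 5\right)} = \frac{4459 + 0}{-1446 + 24} = \frac{4459}{-1422} = 4459 \left(- \frac{1}{1422}\right) = - \frac{4459}{1422}$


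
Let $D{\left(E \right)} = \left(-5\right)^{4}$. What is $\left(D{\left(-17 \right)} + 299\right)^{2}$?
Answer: $853776$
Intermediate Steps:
$D{\left(E \right)} = 625$
$\left(D{\left(-17 \right)} + 299\right)^{2} = \left(625 + 299\right)^{2} = 924^{2} = 853776$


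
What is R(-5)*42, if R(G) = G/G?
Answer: 42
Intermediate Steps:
R(G) = 1
R(-5)*42 = 1*42 = 42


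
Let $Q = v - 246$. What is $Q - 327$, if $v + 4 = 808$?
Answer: $231$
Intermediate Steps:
$v = 804$ ($v = -4 + 808 = 804$)
$Q = 558$ ($Q = 804 - 246 = 558$)
$Q - 327 = 558 - 327 = 231$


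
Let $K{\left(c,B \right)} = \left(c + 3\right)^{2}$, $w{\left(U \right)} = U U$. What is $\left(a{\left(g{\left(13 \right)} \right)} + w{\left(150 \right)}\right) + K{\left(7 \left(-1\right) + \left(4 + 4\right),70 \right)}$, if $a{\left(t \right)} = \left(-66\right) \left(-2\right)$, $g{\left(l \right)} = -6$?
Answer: $22648$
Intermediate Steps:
$w{\left(U \right)} = U^{2}$
$a{\left(t \right)} = 132$
$K{\left(c,B \right)} = \left(3 + c\right)^{2}$
$\left(a{\left(g{\left(13 \right)} \right)} + w{\left(150 \right)}\right) + K{\left(7 \left(-1\right) + \left(4 + 4\right),70 \right)} = \left(132 + 150^{2}\right) + \left(3 + \left(7 \left(-1\right) + \left(4 + 4\right)\right)\right)^{2} = \left(132 + 22500\right) + \left(3 + \left(-7 + 8\right)\right)^{2} = 22632 + \left(3 + 1\right)^{2} = 22632 + 4^{2} = 22632 + 16 = 22648$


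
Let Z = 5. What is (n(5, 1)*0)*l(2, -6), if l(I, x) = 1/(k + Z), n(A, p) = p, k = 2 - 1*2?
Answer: 0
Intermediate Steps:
k = 0 (k = 2 - 2 = 0)
l(I, x) = ⅕ (l(I, x) = 1/(0 + 5) = 1/5 = ⅕)
(n(5, 1)*0)*l(2, -6) = (1*0)*(⅕) = 0*(⅕) = 0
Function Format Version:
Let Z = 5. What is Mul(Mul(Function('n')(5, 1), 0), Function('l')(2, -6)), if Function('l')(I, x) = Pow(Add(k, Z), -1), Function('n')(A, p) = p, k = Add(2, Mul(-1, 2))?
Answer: 0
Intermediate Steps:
k = 0 (k = Add(2, -2) = 0)
Function('l')(I, x) = Rational(1, 5) (Function('l')(I, x) = Pow(Add(0, 5), -1) = Pow(5, -1) = Rational(1, 5))
Mul(Mul(Function('n')(5, 1), 0), Function('l')(2, -6)) = Mul(Mul(1, 0), Rational(1, 5)) = Mul(0, Rational(1, 5)) = 0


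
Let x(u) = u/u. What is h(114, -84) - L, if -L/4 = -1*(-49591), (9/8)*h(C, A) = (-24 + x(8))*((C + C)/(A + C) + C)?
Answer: 8814508/45 ≈ 1.9588e+5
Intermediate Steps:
x(u) = 1
h(C, A) = -184*C/9 - 368*C/(9*(A + C)) (h(C, A) = 8*((-24 + 1)*((C + C)/(A + C) + C))/9 = 8*(-23*((2*C)/(A + C) + C))/9 = 8*(-23*(2*C/(A + C) + C))/9 = 8*(-23*(C + 2*C/(A + C)))/9 = 8*(-23*C - 46*C/(A + C))/9 = -184*C/9 - 368*C/(9*(A + C)))
L = -198364 (L = -(-4)*(-49591) = -4*49591 = -198364)
h(114, -84) - L = -184*114*(2 - 84 + 114)/(9*(-84) + 9*114) - 1*(-198364) = -184*114*32/(-756 + 1026) + 198364 = -184*114*32/270 + 198364 = -184*114*1/270*32 + 198364 = -111872/45 + 198364 = 8814508/45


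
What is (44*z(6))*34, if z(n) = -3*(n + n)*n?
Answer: -323136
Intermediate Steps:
z(n) = -6*n² (z(n) = -3*2*n*n = -6*n²)
(44*z(6))*34 = (44*(-6*6²))*34 = (44*(-6*36))*34 = (44*(-216))*34 = -9504*34 = -323136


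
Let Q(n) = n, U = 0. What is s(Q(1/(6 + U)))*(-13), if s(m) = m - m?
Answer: 0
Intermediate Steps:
s(m) = 0
s(Q(1/(6 + U)))*(-13) = 0*(-13) = 0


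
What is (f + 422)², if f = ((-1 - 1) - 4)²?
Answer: 209764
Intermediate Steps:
f = 36 (f = (-2 - 4)² = (-6)² = 36)
(f + 422)² = (36 + 422)² = 458² = 209764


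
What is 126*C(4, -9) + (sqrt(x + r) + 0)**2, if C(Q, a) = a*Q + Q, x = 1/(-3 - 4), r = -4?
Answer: -28253/7 ≈ -4036.1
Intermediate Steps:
x = -1/7 (x = 1/(-7) = -1/7 ≈ -0.14286)
C(Q, a) = Q + Q*a (C(Q, a) = Q*a + Q = Q + Q*a)
126*C(4, -9) + (sqrt(x + r) + 0)**2 = 126*(4*(1 - 9)) + (sqrt(-1/7 - 4) + 0)**2 = 126*(4*(-8)) + (sqrt(-29/7) + 0)**2 = 126*(-32) + (I*sqrt(203)/7 + 0)**2 = -4032 + (I*sqrt(203)/7)**2 = -4032 - 29/7 = -28253/7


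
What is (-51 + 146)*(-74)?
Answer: -7030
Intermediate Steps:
(-51 + 146)*(-74) = 95*(-74) = -7030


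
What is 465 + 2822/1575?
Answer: 735197/1575 ≈ 466.79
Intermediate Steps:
465 + 2822/1575 = 735197/1575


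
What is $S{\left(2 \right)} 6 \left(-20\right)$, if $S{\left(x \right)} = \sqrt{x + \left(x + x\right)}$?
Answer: $- 120 \sqrt{6} \approx -293.94$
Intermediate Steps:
$S{\left(x \right)} = \sqrt{3} \sqrt{x}$ ($S{\left(x \right)} = \sqrt{x + 2 x} = \sqrt{3 x} = \sqrt{3} \sqrt{x}$)
$S{\left(2 \right)} 6 \left(-20\right) = \sqrt{3} \sqrt{2} \cdot 6 \left(-20\right) = \sqrt{6} \cdot 6 \left(-20\right) = 6 \sqrt{6} \left(-20\right) = - 120 \sqrt{6}$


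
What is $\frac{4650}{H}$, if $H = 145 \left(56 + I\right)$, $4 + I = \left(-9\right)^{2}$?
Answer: $\frac{930}{3857} \approx 0.24112$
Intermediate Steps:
$I = 77$ ($I = -4 + \left(-9\right)^{2} = -4 + 81 = 77$)
$H = 19285$ ($H = 145 \left(56 + 77\right) = 145 \cdot 133 = 19285$)
$\frac{4650}{H} = \frac{4650}{19285} = 4650 \cdot \frac{1}{19285} = \frac{930}{3857}$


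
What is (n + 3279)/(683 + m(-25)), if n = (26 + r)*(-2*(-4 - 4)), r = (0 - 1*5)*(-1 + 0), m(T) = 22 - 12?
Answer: 3775/693 ≈ 5.4473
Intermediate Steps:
m(T) = 10
r = 5 (r = (0 - 5)*(-1) = -5*(-1) = 5)
n = 496 (n = (26 + 5)*(-2*(-4 - 4)) = 31*(-2*(-8)) = 31*16 = 496)
(n + 3279)/(683 + m(-25)) = (496 + 3279)/(683 + 10) = 3775/693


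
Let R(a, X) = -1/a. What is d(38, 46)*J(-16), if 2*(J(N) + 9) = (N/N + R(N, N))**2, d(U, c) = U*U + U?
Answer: -3200379/256 ≈ -12501.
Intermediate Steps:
d(U, c) = U + U**2 (d(U, c) = U**2 + U = U + U**2)
J(N) = -9 + (1 - 1/N)**2/2 (J(N) = -9 + (N/N - 1/N)**2/2 = -9 + (1 - 1/N)**2/2)
d(38, 46)*J(-16) = (38*(1 + 38))*(-9 + (1/2)*(-1 - 16)**2/(-16)**2) = (38*39)*(-9 + (1/2)*(1/256)*(-17)**2) = 1482*(-9 + (1/2)*(1/256)*289) = 1482*(-9 + 289/512) = 1482*(-4319/512) = -3200379/256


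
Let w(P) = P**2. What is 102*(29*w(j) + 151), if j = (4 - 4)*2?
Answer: 15402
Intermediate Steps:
j = 0 (j = 0*2 = 0)
102*(29*w(j) + 151) = 102*(29*0**2 + 151) = 102*(29*0 + 151) = 102*(0 + 151) = 102*151 = 15402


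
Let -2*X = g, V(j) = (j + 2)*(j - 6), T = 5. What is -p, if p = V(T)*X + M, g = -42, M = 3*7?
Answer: 126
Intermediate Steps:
M = 21
V(j) = (-6 + j)*(2 + j) (V(j) = (2 + j)*(-6 + j) = (-6 + j)*(2 + j))
X = 21 (X = -½*(-42) = 21)
p = -126 (p = (-12 + 5² - 4*5)*21 + 21 = (-12 + 25 - 20)*21 + 21 = -7*21 + 21 = -147 + 21 = -126)
-p = -1*(-126) = 126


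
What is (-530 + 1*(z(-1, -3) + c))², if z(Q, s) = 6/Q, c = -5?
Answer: 292681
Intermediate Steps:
(-530 + 1*(z(-1, -3) + c))² = (-530 + 1*(6/(-1) - 5))² = (-530 + 1*(6*(-1) - 5))² = (-530 + 1*(-6 - 5))² = (-530 + 1*(-11))² = (-530 - 11)² = (-541)² = 292681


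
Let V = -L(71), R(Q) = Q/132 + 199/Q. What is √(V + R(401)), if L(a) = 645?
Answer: I*√449314221543/26466 ≈ 25.327*I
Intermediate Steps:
R(Q) = 199/Q + Q/132 (R(Q) = Q*(1/132) + 199/Q = Q/132 + 199/Q = 199/Q + Q/132)
V = -645 (V = -1*645 = -645)
√(V + R(401)) = √(-645 + (199/401 + (1/132)*401)) = √(-645 + (199*(1/401) + 401/132)) = √(-645 + (199/401 + 401/132)) = √(-645 + 187069/52932) = √(-33954071/52932) = I*√449314221543/26466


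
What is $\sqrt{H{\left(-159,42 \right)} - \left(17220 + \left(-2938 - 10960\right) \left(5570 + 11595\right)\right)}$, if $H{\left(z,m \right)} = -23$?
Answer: $\sqrt{238541927} \approx 15445.0$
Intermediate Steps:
$\sqrt{H{\left(-159,42 \right)} - \left(17220 + \left(-2938 - 10960\right) \left(5570 + 11595\right)\right)} = \sqrt{-23 - \left(17220 + \left(-2938 - 10960\right) \left(5570 + 11595\right)\right)} = \sqrt{-23 - \left(17220 - 238559170\right)} = \sqrt{-23 - -238541950} = \sqrt{-23 + \left(-17220 + 238559170\right)} = \sqrt{-23 + 238541950} = \sqrt{238541927}$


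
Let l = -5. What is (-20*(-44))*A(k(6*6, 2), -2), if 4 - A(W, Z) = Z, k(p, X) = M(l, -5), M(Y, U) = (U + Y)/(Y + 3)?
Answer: 5280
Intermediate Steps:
M(Y, U) = (U + Y)/(3 + Y)
k(p, X) = 5 (k(p, X) = (-5 - 5)/(3 - 5) = -10/(-2) = -1/2*(-10) = 5)
A(W, Z) = 4 - Z
(-20*(-44))*A(k(6*6, 2), -2) = (-20*(-44))*(4 - 1*(-2)) = 880*(4 + 2) = 880*6 = 5280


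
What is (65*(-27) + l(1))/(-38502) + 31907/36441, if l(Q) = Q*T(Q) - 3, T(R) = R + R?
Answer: 71804095/77947299 ≈ 0.92119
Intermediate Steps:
T(R) = 2*R
l(Q) = -3 + 2*Q**2 (l(Q) = Q*(2*Q) - 3 = 2*Q**2 - 3 = -3 + 2*Q**2)
(65*(-27) + l(1))/(-38502) + 31907/36441 = (65*(-27) + (-3 + 2*1**2))/(-38502) + 31907/36441 = (-1755 + (-3 + 2*1))*(-1/38502) + 31907*(1/36441) = (-1755 + (-3 + 2))*(-1/38502) + 31907/36441 = (-1755 - 1)*(-1/38502) + 31907/36441 = -1756*(-1/38502) + 31907/36441 = 878/19251 + 31907/36441 = 71804095/77947299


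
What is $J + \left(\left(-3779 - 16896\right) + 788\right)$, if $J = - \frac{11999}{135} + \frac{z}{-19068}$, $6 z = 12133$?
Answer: $- \frac{34281191723}{1716120} \approx -19976.0$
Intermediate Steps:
$z = \frac{12133}{6}$ ($z = \frac{1}{6} \cdot 12133 = \frac{12133}{6} \approx 2022.2$)
$J = - \frac{152713283}{1716120}$ ($J = - \frac{11999}{135} + \frac{12133}{6 \left(-19068\right)} = \left(-11999\right) \frac{1}{135} + \frac{12133}{6} \left(- \frac{1}{19068}\right) = - \frac{11999}{135} - \frac{12133}{114408} = - \frac{152713283}{1716120} \approx -88.988$)
$J + \left(\left(-3779 - 16896\right) + 788\right) = - \frac{152713283}{1716120} + \left(\left(-3779 - 16896\right) + 788\right) = - \frac{152713283}{1716120} + \left(-20675 + 788\right) = - \frac{152713283}{1716120} - 19887 = - \frac{34281191723}{1716120}$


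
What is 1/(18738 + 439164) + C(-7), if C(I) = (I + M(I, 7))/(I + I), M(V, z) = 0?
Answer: 114476/228951 ≈ 0.50000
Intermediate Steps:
C(I) = ½ (C(I) = (I + 0)/(I + I) = I/((2*I)) = I*(1/(2*I)) = ½)
1/(18738 + 439164) + C(-7) = 1/(18738 + 439164) + ½ = 1/457902 + ½ = 114476/228951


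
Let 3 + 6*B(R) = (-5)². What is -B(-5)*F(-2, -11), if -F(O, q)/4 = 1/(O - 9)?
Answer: -4/3 ≈ -1.3333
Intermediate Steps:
B(R) = 11/3 (B(R) = -½ + (⅙)*(-5)² = -½ + (⅙)*25 = -½ + 25/6 = 11/3)
F(O, q) = -4/(-9 + O) (F(O, q) = -4/(O - 9) = -4/(-9 + O))
-B(-5)*F(-2, -11) = -11*(-4/(-9 - 2))/3 = -11*(-4/(-11))/3 = -11*(-4*(-1/11))/3 = -11*4/(3*11) = -1*4/3 = -4/3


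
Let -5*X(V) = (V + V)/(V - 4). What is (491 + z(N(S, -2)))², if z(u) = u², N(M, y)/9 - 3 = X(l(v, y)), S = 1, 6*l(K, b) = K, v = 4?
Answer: 619564191376/390625 ≈ 1.5861e+6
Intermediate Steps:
l(K, b) = K/6
X(V) = -2*V/(5*(-4 + V)) (X(V) = -(V + V)/(5*(V - 4)) = -2*V/(5*(-4 + V)))
N(M, y) = 693/25 (N(M, y) = 27 + 9*(-2*(⅙)*4/(-20 + 5*((⅙)*4))) = 27 + 9*(-2*⅔/(-20 + 5*(⅔))) = 27 + 9*(-2*⅔/(-20 + 10/3)) = 27 + 9*(-2*⅔/(-50/3)) = 27 + 9*(-2*⅔*(-3/50)) = 27 + 9*(2/25) = 27 + 18/25 = 693/25)
(491 + z(N(S, -2)))² = (491 + (693/25)²)² = (491 + 480249/625)² = (787124/625)² = 619564191376/390625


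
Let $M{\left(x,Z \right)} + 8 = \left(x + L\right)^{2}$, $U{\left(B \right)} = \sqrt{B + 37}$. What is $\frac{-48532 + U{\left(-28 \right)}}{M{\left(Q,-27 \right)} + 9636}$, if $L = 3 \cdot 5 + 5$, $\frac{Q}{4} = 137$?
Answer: $- \frac{48529}{332252} \approx -0.14606$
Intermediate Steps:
$Q = 548$ ($Q = 4 \cdot 137 = 548$)
$U{\left(B \right)} = \sqrt{37 + B}$
$L = 20$ ($L = 15 + 5 = 20$)
$M{\left(x,Z \right)} = -8 + \left(20 + x\right)^{2}$ ($M{\left(x,Z \right)} = -8 + \left(x + 20\right)^{2} = -8 + \left(20 + x\right)^{2}$)
$\frac{-48532 + U{\left(-28 \right)}}{M{\left(Q,-27 \right)} + 9636} = \frac{-48532 + \sqrt{37 - 28}}{\left(-8 + \left(20 + 548\right)^{2}\right) + 9636} = \frac{-48532 + \sqrt{9}}{\left(-8 + 568^{2}\right) + 9636} = \frac{-48532 + 3}{\left(-8 + 322624\right) + 9636} = - \frac{48529}{322616 + 9636} = - \frac{48529}{332252}$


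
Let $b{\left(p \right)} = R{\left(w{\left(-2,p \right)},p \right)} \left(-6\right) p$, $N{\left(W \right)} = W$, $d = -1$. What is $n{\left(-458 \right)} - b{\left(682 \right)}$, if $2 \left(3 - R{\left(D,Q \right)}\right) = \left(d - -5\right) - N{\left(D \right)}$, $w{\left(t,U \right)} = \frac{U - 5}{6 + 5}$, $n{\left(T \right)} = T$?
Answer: $129556$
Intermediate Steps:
$w{\left(t,U \right)} = - \frac{5}{11} + \frac{U}{11}$ ($w{\left(t,U \right)} = \frac{-5 + U}{11} = \left(-5 + U\right) \frac{1}{11} = - \frac{5}{11} + \frac{U}{11}$)
$R{\left(D,Q \right)} = 1 + \frac{D}{2}$ ($R{\left(D,Q \right)} = 3 - \frac{\left(-1 - -5\right) - D}{2} = 3 - \frac{\left(-1 + 5\right) - D}{2} = 3 - \frac{4 - D}{2} = 3 + \left(-2 + \frac{D}{2}\right) = 1 + \frac{D}{2}$)
$b{\left(p \right)} = p \left(- \frac{51}{11} - \frac{3 p}{11}\right)$ ($b{\left(p \right)} = \left(1 + \frac{- \frac{5}{11} + \frac{p}{11}}{2}\right) \left(-6\right) p = \left(1 + \left(- \frac{5}{22} + \frac{p}{22}\right)\right) \left(-6\right) p = \left(\frac{17}{22} + \frac{p}{22}\right) \left(-6\right) p = \left(- \frac{51}{11} - \frac{3 p}{11}\right) p = p \left(- \frac{51}{11} - \frac{3 p}{11}\right)$)
$n{\left(-458 \right)} - b{\left(682 \right)} = -458 - \left(- \frac{3}{11}\right) 682 \left(17 + 682\right) = -458 - \left(- \frac{3}{11}\right) 682 \cdot 699 = -458 - -130014 = -458 + 130014 = 129556$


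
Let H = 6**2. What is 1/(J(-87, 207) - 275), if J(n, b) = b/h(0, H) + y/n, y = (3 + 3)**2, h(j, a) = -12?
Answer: -116/33949 ≈ -0.0034169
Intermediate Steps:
H = 36
y = 36 (y = 6**2 = 36)
J(n, b) = 36/n - b/12 (J(n, b) = b/(-12) + 36/n = b*(-1/12) + 36/n = -b/12 + 36/n = 36/n - b/12)
1/(J(-87, 207) - 275) = 1/((36/(-87) - 1/12*207) - 275) = 1/((36*(-1/87) - 69/4) - 275) = 1/((-12/29 - 69/4) - 275) = 1/(-2049/116 - 275) = 1/(-33949/116) = -116/33949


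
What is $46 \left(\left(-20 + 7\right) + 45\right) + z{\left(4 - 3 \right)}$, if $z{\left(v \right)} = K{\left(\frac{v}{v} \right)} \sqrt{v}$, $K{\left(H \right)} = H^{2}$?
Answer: $1473$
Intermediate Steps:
$z{\left(v \right)} = \sqrt{v}$ ($z{\left(v \right)} = \left(\frac{v}{v}\right)^{2} \sqrt{v} = 1^{2} \sqrt{v} = 1 \sqrt{v} = \sqrt{v}$)
$46 \left(\left(-20 + 7\right) + 45\right) + z{\left(4 - 3 \right)} = 46 \left(\left(-20 + 7\right) + 45\right) + \sqrt{4 - 3} = 46 \left(-13 + 45\right) + \sqrt{4 - 3} = 46 \cdot 32 + \sqrt{1} = 1472 + 1 = 1473$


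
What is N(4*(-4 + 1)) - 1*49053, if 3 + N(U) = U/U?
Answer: -49055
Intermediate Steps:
N(U) = -2 (N(U) = -3 + U/U = -3 + 1 = -2)
N(4*(-4 + 1)) - 1*49053 = -2 - 1*49053 = -2 - 49053 = -49055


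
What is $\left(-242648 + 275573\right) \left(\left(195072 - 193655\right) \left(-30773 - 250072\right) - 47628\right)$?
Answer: $-13104314394525$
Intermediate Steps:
$\left(-242648 + 275573\right) \left(\left(195072 - 193655\right) \left(-30773 - 250072\right) - 47628\right) = 32925 \left(1417 \left(-280845\right) - 47628\right) = 32925 \left(-397957365 - 47628\right) = 32925 \left(-398004993\right) = -13104314394525$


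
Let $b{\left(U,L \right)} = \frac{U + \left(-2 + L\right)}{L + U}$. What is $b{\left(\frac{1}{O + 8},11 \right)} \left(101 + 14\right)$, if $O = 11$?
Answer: $\frac{1978}{21} \approx 94.19$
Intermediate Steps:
$b{\left(U,L \right)} = \frac{-2 + L + U}{L + U}$
$b{\left(\frac{1}{O + 8},11 \right)} \left(101 + 14\right) = \frac{-2 + 11 + \frac{1}{11 + 8}}{11 + \frac{1}{11 + 8}} \left(101 + 14\right) = \frac{-2 + 11 + \frac{1}{19}}{11 + \frac{1}{19}} \cdot 115 = \frac{1}{\frac{210}{19}} \cdot \frac{172}{19} \cdot 115 = \frac{19}{210} \cdot \frac{172}{19} \cdot 115 = \frac{86}{105} \cdot 115 = \frac{1978}{21}$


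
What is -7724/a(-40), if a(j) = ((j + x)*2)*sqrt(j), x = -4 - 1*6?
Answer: -1931*I*sqrt(10)/500 ≈ -12.213*I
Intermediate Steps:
x = -10 (x = -4 - 6 = -10)
a(j) = sqrt(j)*(-20 + 2*j) (a(j) = ((j - 10)*2)*sqrt(j) = ((-10 + j)*2)*sqrt(j) = (-20 + 2*j)*sqrt(j) = sqrt(j)*(-20 + 2*j))
-7724/a(-40) = -7724*(-I*sqrt(10)/(40*(-10 - 40))) = -7724*I*sqrt(10)/2000 = -1931*I*sqrt(10)/500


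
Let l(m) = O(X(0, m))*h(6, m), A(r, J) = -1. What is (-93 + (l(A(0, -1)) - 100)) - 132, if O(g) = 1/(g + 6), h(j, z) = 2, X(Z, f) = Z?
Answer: -974/3 ≈ -324.67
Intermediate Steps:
O(g) = 1/(6 + g)
l(m) = 1/3 (l(m) = 2/(6 + 0) = 2/6 = (1/6)*2 = 1/3)
(-93 + (l(A(0, -1)) - 100)) - 132 = (-93 + (1/3 - 100)) - 132 = (-93 - 299/3) - 132 = -578/3 - 132 = -974/3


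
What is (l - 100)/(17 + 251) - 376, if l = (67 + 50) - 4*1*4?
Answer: -100767/268 ≈ -376.00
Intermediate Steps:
l = 101 (l = 117 - 4*4 = 117 - 16 = 101)
(l - 100)/(17 + 251) - 376 = (101 - 100)/(17 + 251) - 376 = 1/268 - 376 = -100767/268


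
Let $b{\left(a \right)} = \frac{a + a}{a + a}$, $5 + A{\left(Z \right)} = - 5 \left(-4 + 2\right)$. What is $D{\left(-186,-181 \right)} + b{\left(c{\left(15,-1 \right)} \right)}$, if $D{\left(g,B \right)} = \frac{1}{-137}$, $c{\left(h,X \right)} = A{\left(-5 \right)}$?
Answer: $\frac{136}{137} \approx 0.9927$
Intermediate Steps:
$A{\left(Z \right)} = 5$ ($A{\left(Z \right)} = -5 - 5 \left(-4 + 2\right) = -5 - -10 = -5 + 10 = 5$)
$c{\left(h,X \right)} = 5$
$D{\left(g,B \right)} = - \frac{1}{137}$
$b{\left(a \right)} = 1$ ($b{\left(a \right)} = \frac{2 a}{2 a} = 2 a \frac{1}{2 a} = 1$)
$D{\left(-186,-181 \right)} + b{\left(c{\left(15,-1 \right)} \right)} = - \frac{1}{137} + 1 = \frac{136}{137}$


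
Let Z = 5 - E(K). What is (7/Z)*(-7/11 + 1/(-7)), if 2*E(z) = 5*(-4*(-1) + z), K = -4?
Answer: -12/11 ≈ -1.0909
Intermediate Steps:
E(z) = 10 + 5*z/2 (E(z) = (5*(-4*(-1) + z))/2 = (5*(4 + z))/2 = (20 + 5*z)/2 = 10 + 5*z/2)
Z = 5 (Z = 5 - (10 + (5/2)*(-4)) = 5 - (10 - 10) = 5 - 1*0 = 5 + 0 = 5)
(7/Z)*(-7/11 + 1/(-7)) = (7/5)*(-7/11 + 1/(-7)) = ((⅕)*7)*(-7*1/11 + 1*(-⅐)) = 7*(-7/11 - ⅐)/5 = (7/5)*(-60/77) = -12/11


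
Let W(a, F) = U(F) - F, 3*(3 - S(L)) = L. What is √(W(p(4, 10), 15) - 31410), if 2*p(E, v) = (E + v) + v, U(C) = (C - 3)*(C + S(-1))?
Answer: 79*I*√5 ≈ 176.65*I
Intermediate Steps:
S(L) = 3 - L/3
U(C) = (-3 + C)*(10/3 + C) (U(C) = (C - 3)*(C + (3 - ⅓*(-1))) = (-3 + C)*(C + (3 + ⅓)) = (-3 + C)*(C + 10/3) = (-3 + C)*(10/3 + C))
p(E, v) = v + E/2 (p(E, v) = ((E + v) + v)/2 = (E + 2*v)/2 = v + E/2)
W(a, F) = -10 + F² - 2*F/3 (W(a, F) = (-10 + F² + F/3) - F = -10 + F² - 2*F/3)
√(W(p(4, 10), 15) - 31410) = √((-10 + 15² - ⅔*15) - 31410) = √((-10 + 225 - 10) - 31410) = √(205 - 31410) = √(-31205) = 79*I*√5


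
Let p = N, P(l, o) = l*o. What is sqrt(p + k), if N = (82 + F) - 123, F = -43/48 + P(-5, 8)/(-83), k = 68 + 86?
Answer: sqrt(111687207)/996 ≈ 10.611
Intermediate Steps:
k = 154
F = -1649/3984 (F = -43/48 - 5*8/(-83) = -43*1/48 - 40*(-1/83) = -43/48 + 40/83 = -1649/3984 ≈ -0.41391)
N = -164993/3984 (N = (82 - 1649/3984) - 123 = 325039/3984 - 123 = -164993/3984 ≈ -41.414)
p = -164993/3984 ≈ -41.414
sqrt(p + k) = sqrt(-164993/3984 + 154) = sqrt(448543/3984) = sqrt(111687207)/996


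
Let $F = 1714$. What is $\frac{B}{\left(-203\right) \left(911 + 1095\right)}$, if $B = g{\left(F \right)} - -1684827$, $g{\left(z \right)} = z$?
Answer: $- \frac{1686541}{407218} \approx -4.1416$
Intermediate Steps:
$B = 1686541$ ($B = 1714 - -1684827 = 1714 + 1684827 = 1686541$)
$\frac{B}{\left(-203\right) \left(911 + 1095\right)} = \frac{1686541}{\left(-203\right) \left(911 + 1095\right)} = \frac{1686541}{\left(-203\right) 2006} = \frac{1686541}{-407218} = 1686541 \left(- \frac{1}{407218}\right) = - \frac{1686541}{407218}$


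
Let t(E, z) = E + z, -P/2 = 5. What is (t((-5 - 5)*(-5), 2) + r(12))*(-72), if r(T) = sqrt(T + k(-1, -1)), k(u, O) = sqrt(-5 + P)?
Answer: -3744 - 72*sqrt(12 + I*sqrt(15)) ≈ -3996.6 - 39.748*I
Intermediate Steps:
P = -10 (P = -2*5 = -10)
k(u, O) = I*sqrt(15) (k(u, O) = sqrt(-5 - 10) = sqrt(-15) = I*sqrt(15))
r(T) = sqrt(T + I*sqrt(15))
(t((-5 - 5)*(-5), 2) + r(12))*(-72) = (((-5 - 5)*(-5) + 2) + sqrt(12 + I*sqrt(15)))*(-72) = ((-10*(-5) + 2) + sqrt(12 + I*sqrt(15)))*(-72) = ((50 + 2) + sqrt(12 + I*sqrt(15)))*(-72) = (52 + sqrt(12 + I*sqrt(15)))*(-72) = -3744 - 72*sqrt(12 + I*sqrt(15))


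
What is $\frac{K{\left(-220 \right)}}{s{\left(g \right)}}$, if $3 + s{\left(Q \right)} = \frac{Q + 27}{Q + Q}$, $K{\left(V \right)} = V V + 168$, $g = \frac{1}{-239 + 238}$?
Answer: $- \frac{6071}{2} \approx -3035.5$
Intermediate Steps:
$g = -1$ ($g = \frac{1}{-1} = -1$)
$K{\left(V \right)} = 168 + V^{2}$ ($K{\left(V \right)} = V^{2} + 168 = 168 + V^{2}$)
$s{\left(Q \right)} = -3 + \frac{27 + Q}{2 Q}$ ($s{\left(Q \right)} = -3 + \frac{Q + 27}{Q + Q} = -3 + \frac{27 + Q}{2 Q}$)
$\frac{K{\left(-220 \right)}}{s{\left(g \right)}} = \frac{168 + \left(-220\right)^{2}}{\frac{1}{2} \frac{1}{-1} \left(27 - -5\right)} = \frac{168 + 48400}{\frac{1}{2} \left(-1\right) \left(27 + 5\right)} = \frac{48568}{\frac{1}{2} \left(-1\right) 32} = \frac{48568}{-16} = 48568 \left(- \frac{1}{16}\right) = - \frac{6071}{2}$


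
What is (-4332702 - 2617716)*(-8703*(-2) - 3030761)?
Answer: 20944076832390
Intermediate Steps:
(-4332702 - 2617716)*(-8703*(-2) - 3030761) = -6950418*(17406 - 3030761) = -6950418*(-3013355) = 20944076832390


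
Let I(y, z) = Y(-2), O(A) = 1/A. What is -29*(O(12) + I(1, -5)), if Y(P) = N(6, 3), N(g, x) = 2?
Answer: -725/12 ≈ -60.417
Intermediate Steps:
Y(P) = 2
I(y, z) = 2
-29*(O(12) + I(1, -5)) = -29*(1/12 + 2) = -29*25/12 = -725/12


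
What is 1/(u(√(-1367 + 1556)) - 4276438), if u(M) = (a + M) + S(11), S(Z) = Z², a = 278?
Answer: -4276039/18284509529332 - 3*√21/18284509529332 ≈ -2.3386e-7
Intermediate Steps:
u(M) = 399 + M (u(M) = (278 + M) + 11² = (278 + M) + 121 = 399 + M)
1/(u(√(-1367 + 1556)) - 4276438) = 1/((399 + √(-1367 + 1556)) - 4276438) = 1/((399 + √189) - 4276438) = 1/((399 + 3*√21) - 4276438) = 1/(-4276039 + 3*√21)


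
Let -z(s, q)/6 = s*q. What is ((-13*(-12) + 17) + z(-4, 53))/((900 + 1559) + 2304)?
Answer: 1445/4763 ≈ 0.30338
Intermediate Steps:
z(s, q) = -6*q*s (z(s, q) = -6*s*q = -6*q*s)
((-13*(-12) + 17) + z(-4, 53))/((900 + 1559) + 2304) = ((-13*(-12) + 17) - 6*53*(-4))/((900 + 1559) + 2304) = ((156 + 17) + 1272)/(2459 + 2304) = (173 + 1272)/4763 = 1445*(1/4763) = 1445/4763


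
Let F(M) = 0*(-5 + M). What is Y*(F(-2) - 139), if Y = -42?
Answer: 5838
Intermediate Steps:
F(M) = 0
Y*(F(-2) - 139) = -42*(0 - 139) = -42*(-139) = 5838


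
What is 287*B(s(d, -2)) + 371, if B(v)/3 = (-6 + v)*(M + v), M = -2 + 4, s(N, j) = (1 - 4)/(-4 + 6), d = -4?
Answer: -11431/4 ≈ -2857.8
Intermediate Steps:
s(N, j) = -3/2
M = 2
B(v) = 3*(-6 + v)*(2 + v) (B(v) = 3*((-6 + v)*(2 + v)) = 3*(-6 + v)*(2 + v))
287*B(s(d, -2)) + 371 = 287*(-36 - 12*(-3/2) + 3*(-3/2)²) + 371 = 287*(-36 + 18 + 3*(9/4)) + 371 = 287*(-36 + 18 + 27/4) + 371 = 287*(-45/4) + 371 = -12915/4 + 371 = -11431/4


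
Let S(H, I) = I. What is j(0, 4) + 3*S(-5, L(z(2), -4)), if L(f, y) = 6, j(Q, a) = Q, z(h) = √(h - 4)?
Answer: 18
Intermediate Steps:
z(h) = √(-4 + h)
j(0, 4) + 3*S(-5, L(z(2), -4)) = 0 + 3*6 = 0 + 18 = 18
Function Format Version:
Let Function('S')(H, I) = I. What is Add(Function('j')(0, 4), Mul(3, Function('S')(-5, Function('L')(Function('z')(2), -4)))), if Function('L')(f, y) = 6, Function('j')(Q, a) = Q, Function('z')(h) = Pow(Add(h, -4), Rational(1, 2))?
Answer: 18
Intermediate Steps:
Function('z')(h) = Pow(Add(-4, h), Rational(1, 2))
Add(Function('j')(0, 4), Mul(3, Function('S')(-5, Function('L')(Function('z')(2), -4)))) = Add(0, Mul(3, 6)) = Add(0, 18) = 18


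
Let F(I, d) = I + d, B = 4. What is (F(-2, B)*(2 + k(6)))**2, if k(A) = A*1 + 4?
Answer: 576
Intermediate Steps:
k(A) = 4 + A (k(A) = A + 4 = 4 + A)
(F(-2, B)*(2 + k(6)))**2 = ((-2 + 4)*(2 + (4 + 6)))**2 = (2*(2 + 10))**2 = (2*12)**2 = 24**2 = 576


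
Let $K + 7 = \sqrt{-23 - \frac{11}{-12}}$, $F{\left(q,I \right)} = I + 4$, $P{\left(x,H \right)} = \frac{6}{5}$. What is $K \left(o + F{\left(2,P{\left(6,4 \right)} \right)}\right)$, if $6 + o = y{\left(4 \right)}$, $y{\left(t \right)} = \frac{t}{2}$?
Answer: $- \frac{42}{5} + \frac{i \sqrt{795}}{5} \approx -8.4 + 5.6392 i$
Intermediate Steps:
$P{\left(x,H \right)} = \frac{6}{5}$ ($P{\left(x,H \right)} = 6 \cdot \frac{1}{5} = \frac{6}{5}$)
$F{\left(q,I \right)} = 4 + I$
$K = -7 + \frac{i \sqrt{795}}{6}$ ($K = -7 + \sqrt{-23 - \frac{11}{-12}} = -7 + \sqrt{-23 - - \frac{11}{12}} = -7 + \sqrt{-23 + \frac{11}{12}} = -7 + \sqrt{- \frac{265}{12}} = -7 + \frac{i \sqrt{795}}{6} \approx -7.0 + 4.6993 i$)
$y{\left(t \right)} = \frac{t}{2}$ ($y{\left(t \right)} = t \frac{1}{2} = \frac{t}{2}$)
$o = -4$ ($o = -6 + \frac{1}{2} \cdot 4 = -6 + 2 = -4$)
$K \left(o + F{\left(2,P{\left(6,4 \right)} \right)}\right) = \left(-7 + \frac{i \sqrt{795}}{6}\right) \left(-4 + \left(4 + \frac{6}{5}\right)\right) = \left(-7 + \frac{i \sqrt{795}}{6}\right) \left(-4 + \frac{26}{5}\right) = \left(-7 + \frac{i \sqrt{795}}{6}\right) \frac{6}{5} = - \frac{42}{5} + \frac{i \sqrt{795}}{5}$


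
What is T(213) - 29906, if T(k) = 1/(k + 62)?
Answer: -8224149/275 ≈ -29906.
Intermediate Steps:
T(k) = 1/(62 + k)
T(213) - 29906 = 1/(62 + 213) - 29906 = 1/275 - 29906 = -8224149/275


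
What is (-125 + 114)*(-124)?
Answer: 1364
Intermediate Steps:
(-125 + 114)*(-124) = -11*(-124) = 1364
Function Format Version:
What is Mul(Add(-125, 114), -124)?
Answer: 1364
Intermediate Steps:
Mul(Add(-125, 114), -124) = Mul(-11, -124) = 1364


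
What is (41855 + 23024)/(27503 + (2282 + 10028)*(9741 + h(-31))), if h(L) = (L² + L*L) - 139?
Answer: 64879/141887943 ≈ 0.00045726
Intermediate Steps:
h(L) = -139 + 2*L² (h(L) = (L² + L²) - 139 = 2*L² - 139 = -139 + 2*L²)
(41855 + 23024)/(27503 + (2282 + 10028)*(9741 + h(-31))) = (41855 + 23024)/(27503 + (2282 + 10028)*(9741 + (-139 + 2*(-31)²))) = 64879/(27503 + 12310*(9741 + (-139 + 2*961))) = 64879/(27503 + 12310*(9741 + (-139 + 1922))) = 64879/(27503 + 12310*(9741 + 1783)) = 64879/(27503 + 12310*11524) = 64879/(27503 + 141860440) = 64879/141887943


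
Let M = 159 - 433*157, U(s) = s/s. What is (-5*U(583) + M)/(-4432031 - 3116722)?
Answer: 22609/2516251 ≈ 0.0089852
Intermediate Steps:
U(s) = 1
M = -67822 (M = 159 - 67981 = -67822)
(-5*U(583) + M)/(-4432031 - 3116722) = (-5*1 - 67822)/(-4432031 - 3116722) = (-5 - 67822)/(-7548753) = -67827*(-1/7548753) = 22609/2516251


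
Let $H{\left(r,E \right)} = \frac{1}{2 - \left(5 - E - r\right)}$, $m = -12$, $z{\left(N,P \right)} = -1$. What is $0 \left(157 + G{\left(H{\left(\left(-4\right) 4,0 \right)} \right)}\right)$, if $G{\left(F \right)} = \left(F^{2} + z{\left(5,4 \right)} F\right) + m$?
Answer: $0$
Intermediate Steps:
$H{\left(r,E \right)} = \frac{1}{-3 + E + r}$ ($H{\left(r,E \right)} = \frac{1}{2 - \left(5 - E - r\right)} = \frac{1}{2 + \left(-5 + E + r\right)} = \frac{1}{-3 + E + r}$)
$G{\left(F \right)} = -12 + F^{2} - F$ ($G{\left(F \right)} = \left(F^{2} - F\right) - 12 = -12 + F^{2} - F$)
$0 \left(157 + G{\left(H{\left(\left(-4\right) 4,0 \right)} \right)}\right) = 0 \left(157 - \left(12 + \frac{1}{-3 + 0 - 16} - \frac{1}{\left(-3 + 0 - 16\right)^{2}}\right)\right) = 0 \left(157 - \left(\frac{227}{19} - \frac{1}{361}\right)\right) = 0 \left(157 + \left(-12 + \frac{1}{361} + \frac{1}{19}\right)\right) = 0 \left(157 - \frac{4312}{361}\right) = 0 \cdot \frac{52365}{361} = 0$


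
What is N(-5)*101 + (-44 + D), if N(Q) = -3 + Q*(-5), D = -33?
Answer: 2145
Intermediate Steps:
N(Q) = -3 - 5*Q
N(-5)*101 + (-44 + D) = (-3 - 5*(-5))*101 + (-44 - 33) = (-3 + 25)*101 - 77 = 22*101 - 77 = 2222 - 77 = 2145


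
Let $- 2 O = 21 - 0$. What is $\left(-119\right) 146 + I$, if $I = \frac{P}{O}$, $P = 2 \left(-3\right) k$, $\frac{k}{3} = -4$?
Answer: $- \frac{121666}{7} \approx -17381.0$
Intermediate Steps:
$k = -12$ ($k = 3 \left(-4\right) = -12$)
$O = - \frac{21}{2}$ ($O = - \frac{21 - 0}{2} = - \frac{21 + 0}{2} = \left(- \frac{1}{2}\right) 21 = - \frac{21}{2} \approx -10.5$)
$P = 72$ ($P = 2 \left(-3\right) \left(-12\right) = \left(-6\right) \left(-12\right) = 72$)
$I = - \frac{48}{7}$ ($I = \frac{72}{- \frac{21}{2}} = 72 \left(- \frac{2}{21}\right) = - \frac{48}{7} \approx -6.8571$)
$\left(-119\right) 146 + I = \left(-119\right) 146 - \frac{48}{7} = -17374 - \frac{48}{7} = - \frac{121666}{7}$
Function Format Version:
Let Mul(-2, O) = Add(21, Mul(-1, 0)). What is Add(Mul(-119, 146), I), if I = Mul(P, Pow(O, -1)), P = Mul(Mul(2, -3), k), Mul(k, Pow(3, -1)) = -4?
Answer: Rational(-121666, 7) ≈ -17381.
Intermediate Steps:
k = -12 (k = Mul(3, -4) = -12)
O = Rational(-21, 2) (O = Mul(Rational(-1, 2), Add(21, Mul(-1, 0))) = Mul(Rational(-1, 2), Add(21, 0)) = Mul(Rational(-1, 2), 21) = Rational(-21, 2) ≈ -10.500)
P = 72 (P = Mul(Mul(2, -3), -12) = Mul(-6, -12) = 72)
I = Rational(-48, 7) (I = Mul(72, Pow(Rational(-21, 2), -1)) = Mul(72, Rational(-2, 21)) = Rational(-48, 7) ≈ -6.8571)
Add(Mul(-119, 146), I) = Add(Mul(-119, 146), Rational(-48, 7)) = Add(-17374, Rational(-48, 7)) = Rational(-121666, 7)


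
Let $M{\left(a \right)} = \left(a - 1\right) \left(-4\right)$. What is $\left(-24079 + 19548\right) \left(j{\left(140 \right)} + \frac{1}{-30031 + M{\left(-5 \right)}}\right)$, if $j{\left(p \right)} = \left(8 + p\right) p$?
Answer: $- \frac{2817126771709}{30007} \approx -9.3882 \cdot 10^{7}$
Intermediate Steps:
$j{\left(p \right)} = p \left(8 + p\right)$
$M{\left(a \right)} = 4 - 4 a$ ($M{\left(a \right)} = \left(-1 + a\right) \left(-4\right) = 4 - 4 a$)
$\left(-24079 + 19548\right) \left(j{\left(140 \right)} + \frac{1}{-30031 + M{\left(-5 \right)}}\right) = \left(-24079 + 19548\right) \left(140 \left(8 + 140\right) + \frac{1}{-30031 + \left(4 - -20\right)}\right) = - 4531 \left(140 \cdot 148 + \frac{1}{-30031 + \left(4 + 20\right)}\right) = - 4531 \left(20720 + \frac{1}{-30031 + 24}\right) = - 4531 \left(20720 + \frac{1}{-30007}\right) = - 4531 \left(20720 - \frac{1}{30007}\right) = \left(-4531\right) \frac{621745039}{30007} = - \frac{2817126771709}{30007}$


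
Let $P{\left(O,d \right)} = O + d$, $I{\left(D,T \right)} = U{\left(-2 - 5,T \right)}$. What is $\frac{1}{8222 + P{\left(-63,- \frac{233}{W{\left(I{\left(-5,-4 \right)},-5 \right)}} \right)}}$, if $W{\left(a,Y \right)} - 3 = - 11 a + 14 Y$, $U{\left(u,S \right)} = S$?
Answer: $\frac{23}{187890} \approx 0.00012241$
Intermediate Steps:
$I{\left(D,T \right)} = T$
$W{\left(a,Y \right)} = 3 - 11 a + 14 Y$ ($W{\left(a,Y \right)} = 3 + \left(- 11 a + 14 Y\right) = 3 - 11 a + 14 Y$)
$\frac{1}{8222 + P{\left(-63,- \frac{233}{W{\left(I{\left(-5,-4 \right)},-5 \right)}} \right)}} = \frac{1}{8222 - \left(63 + \frac{233}{3 - -44 + 14 \left(-5\right)}\right)} = \frac{1}{8222 - \left(63 + \frac{233}{3 + 44 - 70}\right)} = \frac{1}{8222 - \left(63 + \frac{233}{-23}\right)} = \frac{1}{8222 - \frac{1216}{23}} = \frac{1}{\frac{187890}{23}} = \frac{23}{187890}$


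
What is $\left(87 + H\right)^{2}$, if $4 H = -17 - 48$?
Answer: $\frac{80089}{16} \approx 5005.6$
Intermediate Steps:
$H = - \frac{65}{4}$ ($H = \frac{-17 - 48}{4} = \frac{1}{4} \left(-65\right) = - \frac{65}{4} \approx -16.25$)
$\left(87 + H\right)^{2} = \left(87 - \frac{65}{4}\right)^{2} = \left(\frac{283}{4}\right)^{2} = \frac{80089}{16}$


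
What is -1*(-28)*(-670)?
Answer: -18760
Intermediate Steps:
-1*(-28)*(-670) = 28*(-670) = -18760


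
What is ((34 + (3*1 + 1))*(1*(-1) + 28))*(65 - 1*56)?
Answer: 9234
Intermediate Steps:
((34 + (3*1 + 1))*(1*(-1) + 28))*(65 - 1*56) = ((34 + (3 + 1))*(-1 + 28))*(65 - 56) = ((34 + 4)*27)*9 = (38*27)*9 = 1026*9 = 9234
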